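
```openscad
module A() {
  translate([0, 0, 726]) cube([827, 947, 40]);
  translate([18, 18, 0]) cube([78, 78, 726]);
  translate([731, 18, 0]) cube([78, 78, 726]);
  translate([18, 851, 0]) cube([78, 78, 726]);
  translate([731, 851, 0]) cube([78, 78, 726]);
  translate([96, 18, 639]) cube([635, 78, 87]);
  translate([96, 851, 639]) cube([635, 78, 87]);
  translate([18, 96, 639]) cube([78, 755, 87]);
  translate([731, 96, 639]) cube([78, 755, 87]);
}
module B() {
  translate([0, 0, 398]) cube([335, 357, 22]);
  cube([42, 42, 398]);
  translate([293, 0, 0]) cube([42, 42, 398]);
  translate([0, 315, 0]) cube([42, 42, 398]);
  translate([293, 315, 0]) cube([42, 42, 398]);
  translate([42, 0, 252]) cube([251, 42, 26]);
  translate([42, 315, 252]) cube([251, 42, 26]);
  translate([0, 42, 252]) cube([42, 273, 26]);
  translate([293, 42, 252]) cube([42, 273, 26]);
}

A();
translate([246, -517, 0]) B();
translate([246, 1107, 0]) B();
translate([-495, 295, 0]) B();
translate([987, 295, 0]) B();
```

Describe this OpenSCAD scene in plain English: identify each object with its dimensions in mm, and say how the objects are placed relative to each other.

A is a table: top 827 mm (x) × 947 mm (y), 40 mm thick, upper face at z = 766 mm, on four 78×78 mm square legs, each inset 18 mm from the nearest pair of top edges, running from z = 0 to the bottom of the top. Four apron rails, 78 mm thick and 87 mm tall, run between adjacent legs with their top edges flush with the underside of the top and their outer faces flush with the legs' outer faces.

B is a four-legged stool. The seat is 335×357 mm, 22 mm thick, top at z = 420 mm. It stands on four square legs, each 42×42 mm in cross-section, from z = 0 to the seat underside, each flush with a corner of the seat. Four stretchers, 42 mm wide and 26 mm tall, connect adjacent legs with their undersides at z = 252 mm, each running between the inner faces of the legs it joins and aligned with the legs' outer faces on the other axis.

Four stools sit around the table at the −y, +y, −x, +x sides.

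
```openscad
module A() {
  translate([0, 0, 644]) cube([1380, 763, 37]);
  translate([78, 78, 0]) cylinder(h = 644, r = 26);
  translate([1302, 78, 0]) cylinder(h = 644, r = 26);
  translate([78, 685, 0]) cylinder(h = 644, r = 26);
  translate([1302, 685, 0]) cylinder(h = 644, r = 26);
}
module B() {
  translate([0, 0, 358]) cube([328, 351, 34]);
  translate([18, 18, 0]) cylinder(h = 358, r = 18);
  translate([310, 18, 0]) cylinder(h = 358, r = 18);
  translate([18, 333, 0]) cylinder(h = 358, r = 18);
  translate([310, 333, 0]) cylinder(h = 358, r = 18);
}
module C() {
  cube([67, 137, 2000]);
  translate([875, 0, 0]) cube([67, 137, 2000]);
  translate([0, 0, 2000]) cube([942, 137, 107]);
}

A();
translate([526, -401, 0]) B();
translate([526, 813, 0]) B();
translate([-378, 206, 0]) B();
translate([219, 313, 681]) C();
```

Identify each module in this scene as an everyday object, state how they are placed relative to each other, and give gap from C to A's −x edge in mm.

A is a table. B is a stool. C is a door frame. Three stools sit around the table at the −y, +y, −x sides. The door frame is on top of the table, centred. The gap from the door frame to the table's −x edge is 219 mm.

The door frame's min-x is at 219; the table's min-x is 0; gap = 219 mm.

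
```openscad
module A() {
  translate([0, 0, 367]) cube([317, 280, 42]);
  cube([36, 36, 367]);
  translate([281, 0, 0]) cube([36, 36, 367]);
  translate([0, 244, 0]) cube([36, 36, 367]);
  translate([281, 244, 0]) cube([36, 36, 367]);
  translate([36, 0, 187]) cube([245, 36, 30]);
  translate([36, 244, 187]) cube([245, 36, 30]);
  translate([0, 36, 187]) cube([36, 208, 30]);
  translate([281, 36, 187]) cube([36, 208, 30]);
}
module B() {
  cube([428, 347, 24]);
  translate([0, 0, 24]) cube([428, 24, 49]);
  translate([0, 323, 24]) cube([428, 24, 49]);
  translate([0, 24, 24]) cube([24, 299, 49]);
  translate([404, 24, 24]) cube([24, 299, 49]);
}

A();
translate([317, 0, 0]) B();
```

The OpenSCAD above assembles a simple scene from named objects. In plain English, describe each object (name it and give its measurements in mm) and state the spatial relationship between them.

A is a simple wooden stool: a rectangular seat 317 mm (x) by 280 mm (y), 42 mm thick, top face at z = 409 mm, on four square legs, each 36×36 mm in cross-section. The legs rest on z = 0, each flush with a corner of the seat. Four stretchers, 36 mm wide and 30 mm tall, connect adjacent legs with their undersides at z = 187 mm, each running between the inner faces of the legs it joins and aligned with the legs' outer faces on the other axis.

B is an open storage box with external size 428×347×73 mm and wall thickness 24 mm (the base is also 24 mm thick). The base covers the whole footprint; the four walls stand on the base, with the y-facing walls full-width and the x-facing walls fitting between their inner faces.

The open box is against the stool's +x side, with their −y faces flush.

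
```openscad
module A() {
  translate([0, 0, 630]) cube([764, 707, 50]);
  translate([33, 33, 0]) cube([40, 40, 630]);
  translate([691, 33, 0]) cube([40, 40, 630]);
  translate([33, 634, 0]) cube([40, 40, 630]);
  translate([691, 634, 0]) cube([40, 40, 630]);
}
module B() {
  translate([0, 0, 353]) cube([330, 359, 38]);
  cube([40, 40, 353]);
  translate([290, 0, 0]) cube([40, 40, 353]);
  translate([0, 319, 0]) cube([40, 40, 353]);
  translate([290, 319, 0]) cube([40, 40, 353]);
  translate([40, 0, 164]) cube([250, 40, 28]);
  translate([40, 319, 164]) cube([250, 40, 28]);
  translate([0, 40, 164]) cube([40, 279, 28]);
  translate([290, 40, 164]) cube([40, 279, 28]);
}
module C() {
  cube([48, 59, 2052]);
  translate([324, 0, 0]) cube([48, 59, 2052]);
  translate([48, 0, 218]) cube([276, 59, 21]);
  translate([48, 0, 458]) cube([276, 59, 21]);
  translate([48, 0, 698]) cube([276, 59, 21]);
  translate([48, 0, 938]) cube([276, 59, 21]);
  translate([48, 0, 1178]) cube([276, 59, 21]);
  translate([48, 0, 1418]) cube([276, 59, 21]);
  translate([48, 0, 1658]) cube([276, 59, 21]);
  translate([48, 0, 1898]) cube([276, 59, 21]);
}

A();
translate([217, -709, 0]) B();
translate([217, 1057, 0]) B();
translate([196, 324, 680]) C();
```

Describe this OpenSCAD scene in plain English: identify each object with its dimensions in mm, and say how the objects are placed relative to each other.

A is a rectangular dining table. The top is 764×707×50 mm with its upper surface at z = 680 mm. It stands on four 40×40 mm square legs, each inset 33 mm from the nearest pair of top edges, running from the floor to the underside of the top.

B is a four-legged stool. The seat is 330×359 mm, 38 mm thick, top at z = 391 mm. It stands on four square legs, each 40×40 mm in cross-section, from z = 0 to the seat underside, each flush with a corner of the seat. Four stretchers, 40 mm wide and 28 mm tall, connect adjacent legs with their undersides at z = 164 mm, each running between the inner faces of the legs it joins and aligned with the legs' outer faces on the other axis.

C is a straight ladder. Two 48×59 mm vertical rails, 2052 mm tall, stand 372 mm apart (outside-to-outside) with their front faces coplanar on the −y side. 8 rungs, each 59 mm deep and 21 mm tall, span between the inner faces of the rails, front faces flush with the rails. The lowest rung's underside is at z = 218 mm and rungs are spaced 240 mm apart (underside to underside).

Two stools sit around the table at the −y, +y sides. The ladder is on top of the table, centred.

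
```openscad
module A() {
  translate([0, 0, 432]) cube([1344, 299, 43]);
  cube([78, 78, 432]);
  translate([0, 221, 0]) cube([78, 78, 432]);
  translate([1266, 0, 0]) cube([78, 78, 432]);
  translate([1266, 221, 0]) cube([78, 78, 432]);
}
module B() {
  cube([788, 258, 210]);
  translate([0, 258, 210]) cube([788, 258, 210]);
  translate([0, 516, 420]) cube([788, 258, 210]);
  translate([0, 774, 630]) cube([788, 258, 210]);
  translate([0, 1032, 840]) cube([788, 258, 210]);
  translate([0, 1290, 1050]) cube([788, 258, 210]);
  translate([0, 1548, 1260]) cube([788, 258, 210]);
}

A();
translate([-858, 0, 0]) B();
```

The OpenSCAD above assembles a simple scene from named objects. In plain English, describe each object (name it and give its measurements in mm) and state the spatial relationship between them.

A is a bench: a 1344×299 mm seat slab, 43 mm thick, top at z = 475 mm, on four 78×78 mm square legs flush with the seat corners and standing on z = 0.

B is a run of 7 identical solid stair steps. Each tread is 788×258 mm and each step block is 210 mm high. Step 1 rests on the floor; step k is offset from step 1 by (k−1)×258 mm in y and (k−1)×210 mm in z.

The staircase is on the floor beside the bench on its −x side.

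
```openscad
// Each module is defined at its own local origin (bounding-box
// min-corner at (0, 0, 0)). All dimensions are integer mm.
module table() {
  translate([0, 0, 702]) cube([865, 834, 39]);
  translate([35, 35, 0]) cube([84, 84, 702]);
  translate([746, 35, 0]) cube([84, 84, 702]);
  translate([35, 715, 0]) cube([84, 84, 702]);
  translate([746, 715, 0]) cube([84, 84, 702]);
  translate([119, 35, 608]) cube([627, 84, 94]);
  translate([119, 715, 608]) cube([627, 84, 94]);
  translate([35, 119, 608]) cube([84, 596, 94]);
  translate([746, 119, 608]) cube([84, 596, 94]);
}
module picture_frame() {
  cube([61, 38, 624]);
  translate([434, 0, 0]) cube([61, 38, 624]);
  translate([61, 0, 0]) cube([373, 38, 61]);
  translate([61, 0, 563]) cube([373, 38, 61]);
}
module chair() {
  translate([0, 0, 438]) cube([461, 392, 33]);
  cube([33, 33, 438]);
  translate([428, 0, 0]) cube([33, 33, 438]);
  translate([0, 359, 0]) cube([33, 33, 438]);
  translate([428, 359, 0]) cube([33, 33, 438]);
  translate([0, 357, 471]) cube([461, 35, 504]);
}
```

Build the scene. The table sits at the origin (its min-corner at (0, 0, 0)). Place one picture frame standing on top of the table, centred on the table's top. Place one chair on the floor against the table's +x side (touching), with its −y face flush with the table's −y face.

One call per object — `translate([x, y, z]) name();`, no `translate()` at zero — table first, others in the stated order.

table();
translate([185, 398, 741]) picture_frame();
translate([865, 0, 0]) chair();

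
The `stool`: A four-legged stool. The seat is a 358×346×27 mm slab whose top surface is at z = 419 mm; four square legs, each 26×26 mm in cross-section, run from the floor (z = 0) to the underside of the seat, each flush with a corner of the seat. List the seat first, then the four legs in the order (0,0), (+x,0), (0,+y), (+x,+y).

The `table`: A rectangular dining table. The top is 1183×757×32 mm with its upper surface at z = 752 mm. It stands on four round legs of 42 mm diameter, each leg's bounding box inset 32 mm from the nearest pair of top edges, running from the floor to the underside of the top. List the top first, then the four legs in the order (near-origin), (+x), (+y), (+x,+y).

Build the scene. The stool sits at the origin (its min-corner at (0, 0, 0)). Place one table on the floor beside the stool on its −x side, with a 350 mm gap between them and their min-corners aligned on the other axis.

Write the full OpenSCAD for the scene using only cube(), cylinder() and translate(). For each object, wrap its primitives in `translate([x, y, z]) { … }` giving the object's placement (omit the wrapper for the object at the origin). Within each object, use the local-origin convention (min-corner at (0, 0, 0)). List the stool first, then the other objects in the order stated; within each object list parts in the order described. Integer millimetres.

translate([0, 0, 392]) cube([358, 346, 27]);
cube([26, 26, 392]);
translate([332, 0, 0]) cube([26, 26, 392]);
translate([0, 320, 0]) cube([26, 26, 392]);
translate([332, 320, 0]) cube([26, 26, 392]);
translate([-1533, 0, 0]) {
  translate([0, 0, 720]) cube([1183, 757, 32]);
  translate([53, 53, 0]) cylinder(h = 720, r = 21);
  translate([1130, 53, 0]) cylinder(h = 720, r = 21);
  translate([53, 704, 0]) cylinder(h = 720, r = 21);
  translate([1130, 704, 0]) cylinder(h = 720, r = 21);
}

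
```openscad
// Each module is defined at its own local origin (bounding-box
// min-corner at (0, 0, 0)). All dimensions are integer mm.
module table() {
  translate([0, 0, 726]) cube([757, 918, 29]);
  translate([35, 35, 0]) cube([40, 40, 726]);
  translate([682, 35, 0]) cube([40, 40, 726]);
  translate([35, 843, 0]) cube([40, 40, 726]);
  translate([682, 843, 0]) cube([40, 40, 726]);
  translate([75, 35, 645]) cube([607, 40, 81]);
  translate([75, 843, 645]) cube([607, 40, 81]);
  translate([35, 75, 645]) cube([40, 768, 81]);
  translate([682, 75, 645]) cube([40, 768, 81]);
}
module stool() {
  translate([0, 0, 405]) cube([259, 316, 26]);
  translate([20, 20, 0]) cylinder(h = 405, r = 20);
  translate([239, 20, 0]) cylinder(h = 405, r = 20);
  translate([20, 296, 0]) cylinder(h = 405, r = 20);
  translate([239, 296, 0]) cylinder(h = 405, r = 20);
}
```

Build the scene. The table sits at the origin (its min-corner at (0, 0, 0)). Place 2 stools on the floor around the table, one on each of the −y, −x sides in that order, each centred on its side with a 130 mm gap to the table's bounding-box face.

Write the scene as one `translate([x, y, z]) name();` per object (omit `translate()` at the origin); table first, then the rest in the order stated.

table();
translate([249, -446, 0]) stool();
translate([-389, 301, 0]) stool();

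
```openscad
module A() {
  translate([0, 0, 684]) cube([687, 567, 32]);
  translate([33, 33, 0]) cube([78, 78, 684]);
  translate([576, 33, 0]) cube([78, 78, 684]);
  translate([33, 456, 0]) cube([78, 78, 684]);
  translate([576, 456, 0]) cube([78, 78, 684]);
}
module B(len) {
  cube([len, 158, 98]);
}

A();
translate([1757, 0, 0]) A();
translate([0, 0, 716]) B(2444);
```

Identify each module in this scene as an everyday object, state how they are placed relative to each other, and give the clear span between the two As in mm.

A is a table. B is a beam. A beam spans the tops of two tables. The clear span between the two tables is 1070 mm.

Second table starts at x = 1757; first ends at x = 687; clear span = 1757 − 687 = 1070 mm.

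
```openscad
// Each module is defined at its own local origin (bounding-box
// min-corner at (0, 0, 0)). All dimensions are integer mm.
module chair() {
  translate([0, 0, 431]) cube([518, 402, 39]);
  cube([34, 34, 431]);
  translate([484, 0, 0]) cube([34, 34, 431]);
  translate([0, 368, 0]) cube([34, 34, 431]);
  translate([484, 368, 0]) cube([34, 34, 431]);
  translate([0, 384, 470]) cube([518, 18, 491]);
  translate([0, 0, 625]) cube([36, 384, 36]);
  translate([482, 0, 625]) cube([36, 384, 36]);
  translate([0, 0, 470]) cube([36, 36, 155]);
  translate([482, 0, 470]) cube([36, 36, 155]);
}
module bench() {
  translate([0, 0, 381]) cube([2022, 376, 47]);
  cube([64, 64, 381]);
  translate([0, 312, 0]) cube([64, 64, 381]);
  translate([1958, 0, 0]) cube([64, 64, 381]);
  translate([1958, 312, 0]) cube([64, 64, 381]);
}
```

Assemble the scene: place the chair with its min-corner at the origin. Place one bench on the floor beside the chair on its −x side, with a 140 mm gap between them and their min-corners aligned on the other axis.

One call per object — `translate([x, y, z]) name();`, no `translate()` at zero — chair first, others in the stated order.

chair();
translate([-2162, 0, 0]) bench();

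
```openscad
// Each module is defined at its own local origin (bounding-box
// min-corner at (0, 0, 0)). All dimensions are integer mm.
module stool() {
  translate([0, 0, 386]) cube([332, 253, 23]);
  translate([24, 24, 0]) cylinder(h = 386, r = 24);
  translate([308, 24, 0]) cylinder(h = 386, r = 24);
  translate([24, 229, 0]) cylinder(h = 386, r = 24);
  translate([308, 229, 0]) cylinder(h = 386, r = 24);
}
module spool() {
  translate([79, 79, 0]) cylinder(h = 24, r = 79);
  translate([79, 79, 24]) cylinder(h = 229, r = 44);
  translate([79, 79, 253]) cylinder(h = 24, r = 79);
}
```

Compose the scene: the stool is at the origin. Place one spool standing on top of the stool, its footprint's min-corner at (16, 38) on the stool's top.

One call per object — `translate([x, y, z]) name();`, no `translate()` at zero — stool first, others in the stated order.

stool();
translate([16, 38, 409]) spool();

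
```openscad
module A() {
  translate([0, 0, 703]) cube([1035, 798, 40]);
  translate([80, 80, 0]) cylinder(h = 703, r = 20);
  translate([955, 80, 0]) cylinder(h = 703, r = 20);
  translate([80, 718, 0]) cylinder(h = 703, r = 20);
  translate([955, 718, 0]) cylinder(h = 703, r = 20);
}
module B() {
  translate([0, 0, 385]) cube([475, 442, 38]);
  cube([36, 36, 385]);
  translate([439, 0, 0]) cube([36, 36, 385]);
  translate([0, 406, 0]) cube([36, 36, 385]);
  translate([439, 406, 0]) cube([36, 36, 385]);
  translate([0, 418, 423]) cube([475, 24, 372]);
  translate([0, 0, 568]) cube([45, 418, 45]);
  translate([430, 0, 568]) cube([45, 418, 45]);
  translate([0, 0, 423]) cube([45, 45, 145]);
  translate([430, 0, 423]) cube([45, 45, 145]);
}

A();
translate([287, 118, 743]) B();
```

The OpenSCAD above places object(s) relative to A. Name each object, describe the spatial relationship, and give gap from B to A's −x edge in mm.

A is a table. B is a chair. The chair is on top of the table. The gap from the chair to the table's −x edge is 287 mm.

The chair's min-x is at 287; the table's min-x is 0; gap = 287 mm.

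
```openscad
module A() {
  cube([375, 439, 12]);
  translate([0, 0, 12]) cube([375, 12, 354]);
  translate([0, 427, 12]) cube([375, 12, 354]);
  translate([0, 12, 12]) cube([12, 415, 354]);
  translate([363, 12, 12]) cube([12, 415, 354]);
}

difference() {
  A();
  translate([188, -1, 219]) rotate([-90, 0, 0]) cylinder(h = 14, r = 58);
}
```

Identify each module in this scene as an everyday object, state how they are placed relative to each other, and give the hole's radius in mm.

A is an open box. The open box has a circular hole through its front wall. The hole's radius is 58 mm.

The subtracted cylinder has r = 58 mm.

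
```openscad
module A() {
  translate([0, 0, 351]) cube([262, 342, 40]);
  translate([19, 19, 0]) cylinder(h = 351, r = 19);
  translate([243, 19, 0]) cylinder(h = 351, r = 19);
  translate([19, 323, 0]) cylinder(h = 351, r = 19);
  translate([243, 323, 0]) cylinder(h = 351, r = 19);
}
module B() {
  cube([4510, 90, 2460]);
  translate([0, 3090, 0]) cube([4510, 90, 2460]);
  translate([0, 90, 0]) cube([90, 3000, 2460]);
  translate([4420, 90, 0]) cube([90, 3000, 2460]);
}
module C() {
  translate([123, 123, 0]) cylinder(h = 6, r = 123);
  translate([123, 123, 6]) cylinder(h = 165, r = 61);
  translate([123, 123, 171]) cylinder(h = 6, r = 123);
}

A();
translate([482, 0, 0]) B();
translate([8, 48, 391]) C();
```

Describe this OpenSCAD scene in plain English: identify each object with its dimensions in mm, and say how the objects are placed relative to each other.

A is a four-legged stool. The seat is a 262×342×40 mm slab whose top surface is at z = 391 mm; four round legs, each 38 mm in diameter, run from the floor (z = 0) to the underside of the seat, each leg's axis is inset half a diameter from the nearest pair of seat edges (so the leg's bounding box is flush with the corner).

B is the wall frame of a small rectangular building: four walls, each 2460 mm tall and 90 mm thick, enclosing a footprint 4510 mm (x) by 3180 mm (y) outside-to-outside, with no floor or roof. The front and back walls (the −y and +y sides) span the full width; the two side walls fit between them.

C is a spool: two coaxial disc flanges of radius 123 mm and thickness 6 mm, joined by a core cylinder of radius 61 mm and height 165 mm. The lower flange rests on z = 0 and the three cylinders share a vertical axis.

The house frame is on the floor beside the stool on its +x side. The spool is on top of the stool, centred.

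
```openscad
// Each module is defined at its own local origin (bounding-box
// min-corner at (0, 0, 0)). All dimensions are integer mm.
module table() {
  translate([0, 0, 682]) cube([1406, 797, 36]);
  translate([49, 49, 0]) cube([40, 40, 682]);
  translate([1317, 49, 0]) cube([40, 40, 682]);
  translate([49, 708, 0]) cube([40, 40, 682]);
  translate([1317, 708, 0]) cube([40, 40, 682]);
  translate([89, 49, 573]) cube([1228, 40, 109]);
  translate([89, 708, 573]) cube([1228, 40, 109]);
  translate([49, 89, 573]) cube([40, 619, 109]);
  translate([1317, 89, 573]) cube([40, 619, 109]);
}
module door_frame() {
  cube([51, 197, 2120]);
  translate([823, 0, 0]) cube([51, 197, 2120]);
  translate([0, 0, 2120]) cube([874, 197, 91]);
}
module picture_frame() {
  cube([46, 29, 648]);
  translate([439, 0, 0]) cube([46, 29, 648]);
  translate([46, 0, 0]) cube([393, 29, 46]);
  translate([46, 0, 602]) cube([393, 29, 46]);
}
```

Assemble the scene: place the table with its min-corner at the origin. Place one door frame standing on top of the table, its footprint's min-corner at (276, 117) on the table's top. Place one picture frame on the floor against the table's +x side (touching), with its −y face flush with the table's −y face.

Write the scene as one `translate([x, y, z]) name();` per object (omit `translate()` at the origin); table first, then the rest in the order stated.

table();
translate([276, 117, 718]) door_frame();
translate([1406, 0, 0]) picture_frame();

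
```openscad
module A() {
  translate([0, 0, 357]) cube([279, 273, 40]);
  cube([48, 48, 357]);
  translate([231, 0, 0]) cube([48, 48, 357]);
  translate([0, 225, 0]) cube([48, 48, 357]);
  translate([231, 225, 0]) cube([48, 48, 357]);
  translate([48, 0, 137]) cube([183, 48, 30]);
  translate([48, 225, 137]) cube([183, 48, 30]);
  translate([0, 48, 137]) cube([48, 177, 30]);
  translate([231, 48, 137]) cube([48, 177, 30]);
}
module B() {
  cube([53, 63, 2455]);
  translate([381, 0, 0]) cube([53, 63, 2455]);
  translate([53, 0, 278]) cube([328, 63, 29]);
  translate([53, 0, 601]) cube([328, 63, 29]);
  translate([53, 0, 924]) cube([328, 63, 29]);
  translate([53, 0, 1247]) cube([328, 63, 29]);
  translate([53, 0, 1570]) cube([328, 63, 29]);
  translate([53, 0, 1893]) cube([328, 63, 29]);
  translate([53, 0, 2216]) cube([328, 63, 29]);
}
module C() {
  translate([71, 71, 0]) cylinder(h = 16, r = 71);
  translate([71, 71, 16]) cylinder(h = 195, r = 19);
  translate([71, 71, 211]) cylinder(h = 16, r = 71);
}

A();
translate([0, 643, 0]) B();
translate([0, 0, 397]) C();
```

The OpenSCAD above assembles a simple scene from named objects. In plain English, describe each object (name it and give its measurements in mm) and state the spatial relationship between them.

A is a four-legged stool. The seat is a 279×273×40 mm slab whose top surface is at z = 397 mm; four square legs, each 48×48 mm in cross-section, run from the floor (z = 0) to the underside of the seat, each flush with a corner of the seat. Four stretchers, 48 mm wide and 30 mm tall, connect adjacent legs with their undersides at z = 137 mm, each running between the inner faces of the legs it joins and aligned with the legs' outer faces on the other axis.

B is a straight ladder. Two 53×63 mm vertical rails, 2455 mm tall, stand 434 mm apart (outside-to-outside) with their front faces coplanar on the −y side. 7 rungs, each 63 mm deep and 29 mm tall, span between the inner faces of the rails, front faces flush with the rails. The lowest rung's underside is at z = 278 mm and rungs are spaced 323 mm apart (underside to underside).

C is a spool: two coaxial disc flanges of radius 71 mm and thickness 16 mm, joined by a core cylinder of radius 19 mm and height 195 mm. The lower flange rests on z = 0 and the three cylinders share a vertical axis.

The ladder is on the floor beside the stool on its +y side. The spool is on top of the stool.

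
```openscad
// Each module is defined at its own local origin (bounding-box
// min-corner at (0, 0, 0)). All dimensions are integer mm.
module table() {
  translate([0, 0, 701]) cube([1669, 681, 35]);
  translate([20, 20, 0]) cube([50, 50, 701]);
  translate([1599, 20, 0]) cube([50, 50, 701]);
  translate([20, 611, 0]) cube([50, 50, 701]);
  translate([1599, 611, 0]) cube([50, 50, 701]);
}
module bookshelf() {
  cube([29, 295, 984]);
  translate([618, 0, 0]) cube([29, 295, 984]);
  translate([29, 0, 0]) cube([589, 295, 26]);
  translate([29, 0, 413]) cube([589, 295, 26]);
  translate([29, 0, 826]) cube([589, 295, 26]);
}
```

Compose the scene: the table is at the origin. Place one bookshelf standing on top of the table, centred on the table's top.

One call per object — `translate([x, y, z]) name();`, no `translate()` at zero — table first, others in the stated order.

table();
translate([511, 193, 736]) bookshelf();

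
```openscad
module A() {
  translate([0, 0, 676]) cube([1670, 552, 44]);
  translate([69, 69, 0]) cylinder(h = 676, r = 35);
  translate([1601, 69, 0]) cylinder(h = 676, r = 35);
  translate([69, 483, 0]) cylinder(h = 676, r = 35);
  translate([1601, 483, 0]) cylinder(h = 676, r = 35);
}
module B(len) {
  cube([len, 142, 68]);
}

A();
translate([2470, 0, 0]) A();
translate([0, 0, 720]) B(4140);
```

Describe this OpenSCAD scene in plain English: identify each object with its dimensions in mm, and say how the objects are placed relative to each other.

A is a table with a 1670×552 mm rectangular top, 44 mm thick, top surface at z = 720 mm, supported by four round legs of 70 mm diameter, each leg's bounding box inset 34 mm from the nearest pair of top edges, running from the floor.

B is a rectangular beam 4140 mm long (x), 142 mm deep (y), 68 mm thick (z).

The beam spans the tops of two tables placed 800 mm apart, resting at z = 720 mm.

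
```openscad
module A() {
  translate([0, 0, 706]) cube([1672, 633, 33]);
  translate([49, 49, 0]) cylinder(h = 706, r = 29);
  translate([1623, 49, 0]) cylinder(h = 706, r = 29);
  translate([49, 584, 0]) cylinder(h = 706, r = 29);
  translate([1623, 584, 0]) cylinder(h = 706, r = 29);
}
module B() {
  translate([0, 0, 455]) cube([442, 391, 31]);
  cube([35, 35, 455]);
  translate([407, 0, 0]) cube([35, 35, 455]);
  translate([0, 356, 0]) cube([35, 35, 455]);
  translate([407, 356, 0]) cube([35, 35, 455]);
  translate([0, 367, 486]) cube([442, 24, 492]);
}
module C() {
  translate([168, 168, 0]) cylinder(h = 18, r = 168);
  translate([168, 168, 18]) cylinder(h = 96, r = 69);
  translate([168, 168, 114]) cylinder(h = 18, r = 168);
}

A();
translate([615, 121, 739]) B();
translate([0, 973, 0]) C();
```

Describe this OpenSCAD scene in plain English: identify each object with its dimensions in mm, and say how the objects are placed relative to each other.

A is a table with a 1672×633 mm rectangular top, 33 mm thick, top surface at z = 739 mm, supported by four round legs of 58 mm diameter, each leg's bounding box inset 20 mm from the nearest pair of top edges, running from the floor.

B is a chair. The seat is a 442×391×31 mm slab with its top at z = 486 mm, on four 35×35 mm corner legs (flush with the seat edges, standing on z = 0). A flat backrest 24 mm thick, 492 mm tall, spans the full seat width and rises from the seat top along its +y edge, rear face flush with the rear of the seat.

C is a spool: two coaxial disc flanges of radius 168 mm and thickness 18 mm, joined by a core cylinder of radius 69 mm and height 96 mm. The lower flange rests on z = 0 and the three cylinders share a vertical axis.

The chair is on top of the table, centred. The spool is on the floor beside the table on its +y side.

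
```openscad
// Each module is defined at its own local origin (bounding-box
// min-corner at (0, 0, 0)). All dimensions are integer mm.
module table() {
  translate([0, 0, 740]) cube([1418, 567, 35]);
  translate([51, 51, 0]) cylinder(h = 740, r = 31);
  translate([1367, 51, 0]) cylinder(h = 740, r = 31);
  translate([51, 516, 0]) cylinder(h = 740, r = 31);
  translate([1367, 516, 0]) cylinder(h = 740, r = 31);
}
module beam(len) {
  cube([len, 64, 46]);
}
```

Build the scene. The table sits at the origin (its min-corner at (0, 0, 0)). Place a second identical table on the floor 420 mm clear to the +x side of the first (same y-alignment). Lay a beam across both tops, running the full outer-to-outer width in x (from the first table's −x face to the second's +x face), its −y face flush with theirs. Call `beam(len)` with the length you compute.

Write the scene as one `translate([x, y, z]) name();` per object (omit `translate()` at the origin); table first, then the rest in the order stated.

table();
translate([1838, 0, 0]) table();
translate([0, 0, 775]) beam(3256);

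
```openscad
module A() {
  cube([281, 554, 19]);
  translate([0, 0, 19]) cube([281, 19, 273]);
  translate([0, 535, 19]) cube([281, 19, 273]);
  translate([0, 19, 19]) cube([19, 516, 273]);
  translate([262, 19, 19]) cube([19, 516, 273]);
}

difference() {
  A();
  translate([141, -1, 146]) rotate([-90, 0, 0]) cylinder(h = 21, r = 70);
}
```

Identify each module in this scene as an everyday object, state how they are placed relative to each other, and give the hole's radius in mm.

The subtracted cylinder has r = 70 mm.

A is an open box. The open box has a circular hole through its front wall. The hole's radius is 70 mm.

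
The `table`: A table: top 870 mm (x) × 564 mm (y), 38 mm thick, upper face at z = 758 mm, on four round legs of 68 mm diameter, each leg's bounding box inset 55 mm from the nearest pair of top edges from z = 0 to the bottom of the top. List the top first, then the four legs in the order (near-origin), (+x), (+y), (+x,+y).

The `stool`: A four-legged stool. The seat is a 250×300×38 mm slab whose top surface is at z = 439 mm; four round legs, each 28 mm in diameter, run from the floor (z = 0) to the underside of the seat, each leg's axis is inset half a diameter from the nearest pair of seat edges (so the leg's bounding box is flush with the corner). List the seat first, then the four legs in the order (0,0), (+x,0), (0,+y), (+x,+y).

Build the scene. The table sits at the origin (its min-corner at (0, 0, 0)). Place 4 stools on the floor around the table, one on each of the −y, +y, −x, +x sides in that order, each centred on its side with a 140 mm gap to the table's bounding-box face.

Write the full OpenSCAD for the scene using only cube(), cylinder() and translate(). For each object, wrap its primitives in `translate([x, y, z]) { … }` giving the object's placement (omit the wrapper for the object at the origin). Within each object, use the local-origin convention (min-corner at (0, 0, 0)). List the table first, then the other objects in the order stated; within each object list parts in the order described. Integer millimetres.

translate([0, 0, 720]) cube([870, 564, 38]);
translate([89, 89, 0]) cylinder(h = 720, r = 34);
translate([781, 89, 0]) cylinder(h = 720, r = 34);
translate([89, 475, 0]) cylinder(h = 720, r = 34);
translate([781, 475, 0]) cylinder(h = 720, r = 34);
translate([310, -440, 0]) {
  translate([0, 0, 401]) cube([250, 300, 38]);
  translate([14, 14, 0]) cylinder(h = 401, r = 14);
  translate([236, 14, 0]) cylinder(h = 401, r = 14);
  translate([14, 286, 0]) cylinder(h = 401, r = 14);
  translate([236, 286, 0]) cylinder(h = 401, r = 14);
}
translate([310, 704, 0]) {
  translate([0, 0, 401]) cube([250, 300, 38]);
  translate([14, 14, 0]) cylinder(h = 401, r = 14);
  translate([236, 14, 0]) cylinder(h = 401, r = 14);
  translate([14, 286, 0]) cylinder(h = 401, r = 14);
  translate([236, 286, 0]) cylinder(h = 401, r = 14);
}
translate([-390, 132, 0]) {
  translate([0, 0, 401]) cube([250, 300, 38]);
  translate([14, 14, 0]) cylinder(h = 401, r = 14);
  translate([236, 14, 0]) cylinder(h = 401, r = 14);
  translate([14, 286, 0]) cylinder(h = 401, r = 14);
  translate([236, 286, 0]) cylinder(h = 401, r = 14);
}
translate([1010, 132, 0]) {
  translate([0, 0, 401]) cube([250, 300, 38]);
  translate([14, 14, 0]) cylinder(h = 401, r = 14);
  translate([236, 14, 0]) cylinder(h = 401, r = 14);
  translate([14, 286, 0]) cylinder(h = 401, r = 14);
  translate([236, 286, 0]) cylinder(h = 401, r = 14);
}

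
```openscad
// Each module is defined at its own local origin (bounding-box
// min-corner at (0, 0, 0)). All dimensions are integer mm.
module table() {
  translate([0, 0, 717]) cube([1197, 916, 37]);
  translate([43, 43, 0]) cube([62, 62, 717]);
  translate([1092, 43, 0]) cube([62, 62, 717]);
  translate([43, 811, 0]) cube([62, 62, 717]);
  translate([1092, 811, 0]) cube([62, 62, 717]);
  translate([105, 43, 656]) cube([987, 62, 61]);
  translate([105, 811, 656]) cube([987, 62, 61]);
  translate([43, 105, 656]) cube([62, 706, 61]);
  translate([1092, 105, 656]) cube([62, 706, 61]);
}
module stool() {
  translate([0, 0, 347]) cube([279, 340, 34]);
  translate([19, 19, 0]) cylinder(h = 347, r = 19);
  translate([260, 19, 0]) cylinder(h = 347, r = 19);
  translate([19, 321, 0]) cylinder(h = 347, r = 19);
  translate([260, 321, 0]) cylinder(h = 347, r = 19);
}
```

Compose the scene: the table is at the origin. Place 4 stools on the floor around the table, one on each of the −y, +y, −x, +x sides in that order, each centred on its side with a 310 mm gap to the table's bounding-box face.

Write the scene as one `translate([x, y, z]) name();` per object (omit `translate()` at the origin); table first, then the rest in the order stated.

table();
translate([459, -650, 0]) stool();
translate([459, 1226, 0]) stool();
translate([-589, 288, 0]) stool();
translate([1507, 288, 0]) stool();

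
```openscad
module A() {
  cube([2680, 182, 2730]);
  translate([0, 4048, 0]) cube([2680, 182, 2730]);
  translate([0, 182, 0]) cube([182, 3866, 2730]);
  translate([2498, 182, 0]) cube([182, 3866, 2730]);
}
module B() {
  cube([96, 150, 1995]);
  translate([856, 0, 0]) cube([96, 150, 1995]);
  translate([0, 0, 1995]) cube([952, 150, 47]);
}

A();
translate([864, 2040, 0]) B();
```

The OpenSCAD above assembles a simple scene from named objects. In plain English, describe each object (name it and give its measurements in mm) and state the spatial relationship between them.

A is a box-shaped house frame (walls only): outside footprint 2680×4230 mm, wall height 2730 mm, wall thickness 182 mm. The two y-facing walls run the full x-width; the two x-facing walls fit between the inner faces of the y-facing walls.

B is a door frame. The clear opening is 760 mm wide and 1995 mm high. Two 96 mm wide jambs, 150 mm deep, stand either side of the opening from the floor to the top of the opening. A 47 mm thick head sits across the top of both jambs, spanning the full outside width of the frame.

The door frame sits inside the house frame, centred.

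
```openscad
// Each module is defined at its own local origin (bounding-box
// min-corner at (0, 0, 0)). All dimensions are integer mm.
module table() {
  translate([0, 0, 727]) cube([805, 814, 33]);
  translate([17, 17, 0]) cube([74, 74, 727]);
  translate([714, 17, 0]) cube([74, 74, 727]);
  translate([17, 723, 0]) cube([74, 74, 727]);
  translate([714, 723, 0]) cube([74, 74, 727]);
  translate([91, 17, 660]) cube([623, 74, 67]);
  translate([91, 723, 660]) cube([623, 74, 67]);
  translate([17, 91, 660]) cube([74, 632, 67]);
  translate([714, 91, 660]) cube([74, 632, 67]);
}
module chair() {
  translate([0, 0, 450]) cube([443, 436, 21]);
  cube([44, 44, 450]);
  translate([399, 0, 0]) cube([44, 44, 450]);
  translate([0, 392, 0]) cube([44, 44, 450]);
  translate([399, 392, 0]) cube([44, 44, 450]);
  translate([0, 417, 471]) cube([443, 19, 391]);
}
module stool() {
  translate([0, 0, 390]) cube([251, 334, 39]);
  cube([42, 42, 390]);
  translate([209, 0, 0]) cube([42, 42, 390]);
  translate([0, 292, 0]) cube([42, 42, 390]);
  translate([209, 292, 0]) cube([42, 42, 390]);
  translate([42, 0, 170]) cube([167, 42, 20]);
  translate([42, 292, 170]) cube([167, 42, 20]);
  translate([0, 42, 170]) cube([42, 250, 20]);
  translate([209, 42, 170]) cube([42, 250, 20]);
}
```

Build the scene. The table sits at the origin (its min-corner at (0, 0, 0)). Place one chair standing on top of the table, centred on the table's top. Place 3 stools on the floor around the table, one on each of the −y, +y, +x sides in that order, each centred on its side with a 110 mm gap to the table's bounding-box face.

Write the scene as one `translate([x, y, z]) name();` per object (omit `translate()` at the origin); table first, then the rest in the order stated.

table();
translate([181, 189, 760]) chair();
translate([277, -444, 0]) stool();
translate([277, 924, 0]) stool();
translate([915, 240, 0]) stool();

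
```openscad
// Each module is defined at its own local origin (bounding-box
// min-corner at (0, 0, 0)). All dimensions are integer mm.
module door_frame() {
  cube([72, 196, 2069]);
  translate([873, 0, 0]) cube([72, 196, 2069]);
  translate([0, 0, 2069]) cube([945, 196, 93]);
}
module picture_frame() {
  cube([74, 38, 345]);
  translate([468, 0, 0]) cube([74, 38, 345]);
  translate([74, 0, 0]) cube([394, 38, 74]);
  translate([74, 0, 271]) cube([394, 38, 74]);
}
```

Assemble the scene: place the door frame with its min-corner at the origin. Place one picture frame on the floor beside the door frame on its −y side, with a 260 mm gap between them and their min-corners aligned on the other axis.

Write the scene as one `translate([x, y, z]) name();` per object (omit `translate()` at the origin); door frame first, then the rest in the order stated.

door_frame();
translate([0, -298, 0]) picture_frame();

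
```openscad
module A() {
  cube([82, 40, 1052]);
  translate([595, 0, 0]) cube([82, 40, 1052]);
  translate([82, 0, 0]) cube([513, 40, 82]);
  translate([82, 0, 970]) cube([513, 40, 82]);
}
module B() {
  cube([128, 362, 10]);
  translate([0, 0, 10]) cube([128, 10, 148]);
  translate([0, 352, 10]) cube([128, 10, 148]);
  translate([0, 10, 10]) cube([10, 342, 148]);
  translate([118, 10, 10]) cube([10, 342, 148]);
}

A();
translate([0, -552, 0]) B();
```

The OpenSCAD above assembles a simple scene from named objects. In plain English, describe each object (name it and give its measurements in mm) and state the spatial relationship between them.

A is a rectangular picture frame lying in the x–z plane (depth along y). The opening is 513 mm wide (x) by 888 mm tall (z), surrounded by a border 82 mm wide on all four sides. The frame is 40 mm deep and is made of two full-height vertical stiles with two horizontal rails fitted between them.

B is an open storage box with external size 128×362×158 mm and wall thickness 10 mm (the base is also 10 mm thick). The base covers the whole footprint; the four walls stand on the base, with the y-facing walls full-width and the x-facing walls fitting between their inner faces.

The open box is on the floor beside the picture frame on its −y side.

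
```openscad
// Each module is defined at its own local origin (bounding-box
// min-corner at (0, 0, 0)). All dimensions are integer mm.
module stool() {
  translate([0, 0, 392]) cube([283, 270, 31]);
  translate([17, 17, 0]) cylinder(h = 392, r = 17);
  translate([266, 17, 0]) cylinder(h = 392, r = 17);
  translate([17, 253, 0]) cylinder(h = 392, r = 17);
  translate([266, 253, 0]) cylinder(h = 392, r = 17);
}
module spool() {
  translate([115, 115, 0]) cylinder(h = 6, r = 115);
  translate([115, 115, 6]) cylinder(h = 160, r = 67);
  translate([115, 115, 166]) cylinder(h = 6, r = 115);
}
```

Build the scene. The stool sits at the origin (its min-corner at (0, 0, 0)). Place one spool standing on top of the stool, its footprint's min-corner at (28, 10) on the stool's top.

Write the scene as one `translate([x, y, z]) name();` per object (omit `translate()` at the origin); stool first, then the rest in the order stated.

stool();
translate([28, 10, 423]) spool();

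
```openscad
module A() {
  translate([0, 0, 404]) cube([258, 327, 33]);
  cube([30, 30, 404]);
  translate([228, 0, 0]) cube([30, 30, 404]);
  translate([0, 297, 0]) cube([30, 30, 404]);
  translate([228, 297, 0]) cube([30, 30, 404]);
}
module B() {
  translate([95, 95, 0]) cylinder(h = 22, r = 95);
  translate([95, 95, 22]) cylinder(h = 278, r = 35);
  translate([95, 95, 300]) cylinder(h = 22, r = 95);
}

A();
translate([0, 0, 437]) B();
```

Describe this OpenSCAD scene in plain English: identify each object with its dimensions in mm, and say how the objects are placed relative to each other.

A is a four-legged stool. The seat is a 258×327×33 mm slab whose top surface is at z = 437 mm; four square legs, each 30×30 mm in cross-section, run from the floor (z = 0) to the underside of the seat, each flush with a corner of the seat.

B is a spool: two coaxial disc flanges of radius 95 mm and thickness 22 mm, joined by a core cylinder of radius 35 mm and height 278 mm. The lower flange rests on z = 0 and the three cylinders share a vertical axis.

The spool is on top of the stool.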